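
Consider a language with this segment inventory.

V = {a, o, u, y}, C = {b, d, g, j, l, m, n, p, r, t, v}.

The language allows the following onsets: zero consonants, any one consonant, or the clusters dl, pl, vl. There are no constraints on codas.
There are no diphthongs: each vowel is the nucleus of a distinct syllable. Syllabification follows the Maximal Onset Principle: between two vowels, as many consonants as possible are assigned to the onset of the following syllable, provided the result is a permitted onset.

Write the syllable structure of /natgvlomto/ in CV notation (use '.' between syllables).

Nuclei (vowels): a, o, o → 3 syllables.
/a…o/ gap (V1→V2): /tgvl/ — longest licit onset from the right is /vl/, leaving /tg/ as coda.
/o…o/ gap (V2→V3): /mt/ — longest licit onset from the right is /t/, leaving /m/ as coda.
Syllabification: natg.vlom.to.
Mapping each syllable to C/V: /natg/ → CVCC, /vlom/ → CCVC, /to/ → CV.

CVCC.CCVC.CV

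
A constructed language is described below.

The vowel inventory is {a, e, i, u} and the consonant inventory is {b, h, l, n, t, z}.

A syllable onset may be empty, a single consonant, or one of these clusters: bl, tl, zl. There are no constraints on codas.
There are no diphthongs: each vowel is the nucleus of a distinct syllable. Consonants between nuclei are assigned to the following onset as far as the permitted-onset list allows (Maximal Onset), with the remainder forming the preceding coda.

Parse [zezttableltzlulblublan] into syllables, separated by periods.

Vowels present: e, a, e, u, u, a; each is a nucleus, giving 6 syllables.
/e…a/ gap (V1→V2): /ztt/ — longest licit onset from the right is /t/, leaving /zt/ as coda.
/a…e/ gap (V2→V3): cluster /bl/ — /bl/ is itself a permitted onset, so the whole cluster goes right; preceding coda = ∅.
/e…u/ gap (V3→V4): /ltzl/ — longest licit onset from the right is /zl/, leaving /lt/ as coda.
/u…u/ gap (V4→V5): /lbl/ — longest licit onset from the right is /bl/, leaving /l/ as coda.
/u…a/ gap (V5→V6): /bl/ — entire cluster is a permitted onset → onset /bl/, coda ∅.

zezt.ta.blelt.zlul.blu.blan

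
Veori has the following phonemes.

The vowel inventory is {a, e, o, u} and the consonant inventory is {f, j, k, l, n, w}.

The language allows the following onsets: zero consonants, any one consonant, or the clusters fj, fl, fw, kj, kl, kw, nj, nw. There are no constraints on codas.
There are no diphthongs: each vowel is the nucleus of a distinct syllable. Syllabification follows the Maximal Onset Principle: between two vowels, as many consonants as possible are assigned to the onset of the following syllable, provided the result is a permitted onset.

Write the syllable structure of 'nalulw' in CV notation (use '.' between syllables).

The vowels are a, u — 2 nuclei, so 2 syllables.
σ1/σ2 boundary: just /l/ — single C goes to the following onset.
Result: na.lulw.
Mapping each syllable to C/V: /na/ → CV, /lulw/ → CVCC.

CV.CVCC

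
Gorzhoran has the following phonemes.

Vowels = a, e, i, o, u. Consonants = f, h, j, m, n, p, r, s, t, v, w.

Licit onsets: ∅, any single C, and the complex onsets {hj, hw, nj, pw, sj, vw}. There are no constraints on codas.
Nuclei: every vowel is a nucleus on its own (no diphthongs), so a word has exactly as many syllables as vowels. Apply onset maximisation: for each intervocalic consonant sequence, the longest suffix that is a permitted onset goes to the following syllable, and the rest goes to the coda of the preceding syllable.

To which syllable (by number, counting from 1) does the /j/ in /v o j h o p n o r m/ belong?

1

Vowels present: o, o, o; each is a nucleus, giving 3 syllables.
V1 /o/ – V2 /o/: cluster /jh/ — the longest permitted-onset suffix is /h/; onset = /h/, preceding coda = /j/.
V2 /o/ – V3 /o/: /pn/; trying suffixes from longest down, /n/ is the first permitted one, so coda /p/ | onset /n/.
Putting it together: voj.hop.norm.
The /j/ is in the coda of syllable 1 (/voj/).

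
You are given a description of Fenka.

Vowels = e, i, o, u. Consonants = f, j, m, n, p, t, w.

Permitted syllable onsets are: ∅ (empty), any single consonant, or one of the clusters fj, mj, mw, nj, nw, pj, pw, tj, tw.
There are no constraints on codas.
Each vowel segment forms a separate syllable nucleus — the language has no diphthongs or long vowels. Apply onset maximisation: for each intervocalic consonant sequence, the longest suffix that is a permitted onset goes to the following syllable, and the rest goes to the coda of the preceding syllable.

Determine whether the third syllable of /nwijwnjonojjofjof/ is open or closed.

closed

Vowels present: i, o, o, o, o; each is a nucleus, giving 5 syllables.
/i…o/ gap (V1→V2): /jwnj/ splits as /jw/ + /nj/ (/nj/ is the longest suffix that is a licit onset).
/o…o/ gap (V2→V3): /n/ is a single consonant, so it becomes the next onset.
/o…o/ gap (V3→V4): /jj/; trying suffixes from longest down, /j/ is the first permitted one, so coda /j/ | onset /j/.
/o…o/ gap (V4→V5): /fj/ is a licit onset in full, so it all attaches to the next syllable.
Syllabification: nwijw.njo.noj.jo.fjof.
Syllable 3 is /noj/ with coda /j/, so it is closed.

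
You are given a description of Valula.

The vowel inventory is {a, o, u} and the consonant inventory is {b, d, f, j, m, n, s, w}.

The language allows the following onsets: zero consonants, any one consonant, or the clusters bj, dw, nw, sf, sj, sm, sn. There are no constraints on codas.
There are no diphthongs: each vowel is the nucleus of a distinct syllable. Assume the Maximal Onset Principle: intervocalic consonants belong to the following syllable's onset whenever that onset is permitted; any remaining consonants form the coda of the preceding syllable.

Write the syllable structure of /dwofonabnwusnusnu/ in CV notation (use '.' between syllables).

CCV.CV.CVC.CCV.CCV.CCV

The vowels are o, o, a, u, u, u — 6 nuclei, so 6 syllables.
σ1/σ2 boundary: just /f/ — single C goes to the following onset.
σ2/σ3 boundary: /n/ is a single consonant, so it becomes the next onset.
σ3/σ4 boundary: cluster /bnw/ — the longest permitted-onset suffix is /nw/; onset = /nw/, preceding coda = /b/.
σ4/σ5 boundary: cluster /sn/ — /sn/ is itself a permitted onset, so the whole cluster goes right; preceding coda = ∅.
σ5/σ6 boundary: /sn/ — entire cluster is a permitted onset → onset /sn/, coda ∅.
Syllabification: dwo.fo.nab.nwu.snu.snu.
Mapping each syllable to C/V: /dwo/ → CCV, /fo/ → CV, /nab/ → CVC, /nwu/ → CCV, /snu/ → CCV, /snu/ → CCV.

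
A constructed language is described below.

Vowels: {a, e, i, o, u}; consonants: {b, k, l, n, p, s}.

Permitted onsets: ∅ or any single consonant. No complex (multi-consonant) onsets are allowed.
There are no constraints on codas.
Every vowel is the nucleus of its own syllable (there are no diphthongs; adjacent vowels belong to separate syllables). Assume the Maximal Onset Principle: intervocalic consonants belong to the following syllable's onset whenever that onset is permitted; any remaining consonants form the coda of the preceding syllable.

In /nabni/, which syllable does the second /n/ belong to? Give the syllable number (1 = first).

The vowels are a, i — 2 nuclei, so 2 syllables.
σ1/σ2 boundary: /bn/ — longest licit onset from the right is /n/, leaving /b/ as coda.
Putting it together: nab.ni.
The second /n/ is in the onset of syllable 2 (/ni/).

2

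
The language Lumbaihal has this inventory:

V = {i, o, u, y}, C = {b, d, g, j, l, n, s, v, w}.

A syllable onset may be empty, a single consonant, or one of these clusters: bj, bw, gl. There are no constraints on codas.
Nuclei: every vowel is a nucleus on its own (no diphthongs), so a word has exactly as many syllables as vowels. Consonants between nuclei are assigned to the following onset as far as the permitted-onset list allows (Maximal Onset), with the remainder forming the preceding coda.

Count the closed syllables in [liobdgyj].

The vowels are i, o, y — 3 nuclei, so 3 syllables.
σ1/σ2 boundary: hiatus — the boundary sits between the two vowels.
σ2/σ3 boundary: /bdg/ — longest licit onset from the right is /g/, leaving /bd/ as coda.
So the parse is li.obd.gyj.
Classifying each syllable: /li/ (open), /obd/ (closed), /gyj/ (closed).
Closed syllables: 2.

2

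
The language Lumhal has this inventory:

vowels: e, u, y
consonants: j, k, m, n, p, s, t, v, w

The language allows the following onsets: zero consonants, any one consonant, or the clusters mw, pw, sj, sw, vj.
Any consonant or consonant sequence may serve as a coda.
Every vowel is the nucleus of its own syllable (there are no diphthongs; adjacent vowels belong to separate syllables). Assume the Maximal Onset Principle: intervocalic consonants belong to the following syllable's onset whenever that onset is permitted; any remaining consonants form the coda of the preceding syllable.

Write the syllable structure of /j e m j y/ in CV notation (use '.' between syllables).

The vowels are e, y — 2 nuclei, so 2 syllables.
σ1/σ2 boundary: /mj/; trying suffixes from longest down, /j/ is the first permitted one, so coda /m/ | onset /j/.
So the parse is jem.jy.
Mapping each syllable to C/V: /jem/ → CVC, /jy/ → CV.

CVC.CV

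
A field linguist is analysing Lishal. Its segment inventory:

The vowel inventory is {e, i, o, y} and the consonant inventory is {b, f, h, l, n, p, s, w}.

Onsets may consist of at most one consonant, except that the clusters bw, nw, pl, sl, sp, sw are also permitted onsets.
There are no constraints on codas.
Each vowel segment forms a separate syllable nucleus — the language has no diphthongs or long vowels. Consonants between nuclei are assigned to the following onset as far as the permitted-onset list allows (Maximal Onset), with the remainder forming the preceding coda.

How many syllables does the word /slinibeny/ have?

4

The vowels are i, i, e, y — 4 nuclei, so 4 syllables.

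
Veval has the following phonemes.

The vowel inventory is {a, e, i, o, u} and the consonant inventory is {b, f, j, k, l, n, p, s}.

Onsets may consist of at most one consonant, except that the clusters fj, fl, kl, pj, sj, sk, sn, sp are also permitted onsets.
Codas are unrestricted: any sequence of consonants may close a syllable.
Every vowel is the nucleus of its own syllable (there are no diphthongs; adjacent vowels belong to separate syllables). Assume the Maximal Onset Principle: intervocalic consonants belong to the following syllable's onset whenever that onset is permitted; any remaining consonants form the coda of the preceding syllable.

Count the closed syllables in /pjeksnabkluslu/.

Nuclei (vowels): e, a, u, u → 4 syllables.
σ1/σ2 boundary: /ksn/ splits as /k/ + /sn/ (/sn/ is the longest suffix that is a licit onset).
σ2/σ3 boundary: /bkl/; trying suffixes from longest down, /kl/ is the first permitted one, so coda /b/ | onset /kl/.
σ3/σ4 boundary: /sl/; trying suffixes from longest down, /l/ is the first permitted one, so coda /s/ | onset /l/.
Putting it together: pjek.snab.klus.lu.
Classifying each syllable: /pjek/ (closed), /snab/ (closed), /klus/ (closed), /lu/ (open).
Closed syllables: 3.

3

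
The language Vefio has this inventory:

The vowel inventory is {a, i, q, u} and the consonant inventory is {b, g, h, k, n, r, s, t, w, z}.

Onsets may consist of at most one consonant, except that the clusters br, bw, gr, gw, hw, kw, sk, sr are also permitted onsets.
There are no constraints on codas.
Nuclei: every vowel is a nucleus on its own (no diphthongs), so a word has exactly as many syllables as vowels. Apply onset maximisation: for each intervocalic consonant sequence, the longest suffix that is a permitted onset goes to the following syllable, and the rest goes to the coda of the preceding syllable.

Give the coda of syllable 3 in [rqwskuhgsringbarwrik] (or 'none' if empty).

ng

The vowels are q, u, i, a, i — 5 nuclei, so 5 syllables.
/q…u/ gap (V1→V2): /wsk/; trying suffixes from longest down, /sk/ is the first permitted one, so coda /w/ | onset /sk/.
/u…i/ gap (V2→V3): /hgsr/ splits as /hg/ + /sr/ (/sr/ is the longest suffix that is a licit onset).
/i…a/ gap (V3→V4): /ngb/ splits as /ng/ + /b/ (/b/ is the longest suffix that is a licit onset).
/a…i/ gap (V4→V5): cluster /rwr/ — the longest permitted-onset suffix is /r/; onset = /r/, preceding coda = /rw/.
So the parse is rqw.skuhg.sring.barw.rik.
Syllable 3 is /sring/: onset /sr/, nucleus /i/, coda /ng/.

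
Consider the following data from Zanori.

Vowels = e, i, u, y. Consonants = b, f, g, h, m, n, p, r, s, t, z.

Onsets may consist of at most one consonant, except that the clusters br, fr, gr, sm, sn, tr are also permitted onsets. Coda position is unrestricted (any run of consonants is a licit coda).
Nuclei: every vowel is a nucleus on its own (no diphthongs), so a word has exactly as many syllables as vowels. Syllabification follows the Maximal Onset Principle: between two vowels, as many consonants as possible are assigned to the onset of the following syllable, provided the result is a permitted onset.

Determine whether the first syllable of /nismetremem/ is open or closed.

Vowels present: i, e, e, e; each is a nucleus, giving 4 syllables.
σ1/σ2 boundary: cluster /sm/ — /sm/ is itself a permitted onset, so the whole cluster goes right; preceding coda = ∅.
σ2/σ3 boundary: /tr/ is a licit onset in full, so it all attaches to the next syllable.
σ3/σ4 boundary: /m/ is a single consonant, so it becomes the next onset.
Syllabification: ni.sme.tre.mem.
Syllable 1 is /ni/; it ends in its nucleus with no coda, so it is open.

open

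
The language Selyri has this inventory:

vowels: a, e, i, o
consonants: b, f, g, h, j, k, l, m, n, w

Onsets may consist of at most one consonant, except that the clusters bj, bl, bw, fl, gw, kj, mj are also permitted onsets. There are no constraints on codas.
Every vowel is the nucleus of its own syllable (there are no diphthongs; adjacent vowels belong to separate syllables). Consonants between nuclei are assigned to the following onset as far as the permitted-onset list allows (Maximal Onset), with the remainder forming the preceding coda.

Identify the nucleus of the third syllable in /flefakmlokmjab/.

o

Vowels present: e, a, o, a; each is a nucleus, giving 4 syllables.
The third nucleus (vowel 3 from the left) is /o/.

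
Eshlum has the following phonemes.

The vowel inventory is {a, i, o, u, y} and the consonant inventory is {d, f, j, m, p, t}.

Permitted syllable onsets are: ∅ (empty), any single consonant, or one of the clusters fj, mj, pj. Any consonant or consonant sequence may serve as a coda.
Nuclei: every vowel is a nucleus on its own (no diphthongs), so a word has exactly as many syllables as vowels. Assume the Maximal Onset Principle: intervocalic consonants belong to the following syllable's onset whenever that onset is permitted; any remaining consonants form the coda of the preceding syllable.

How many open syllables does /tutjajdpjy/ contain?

1

Vowels present: u, a, y; each is a nucleus, giving 3 syllables.
σ1/σ2 boundary: /tj/ — longest licit onset from the right is /j/, leaving /t/ as coda.
σ2/σ3 boundary: /jdpj/; trying suffixes from longest down, /pj/ is the first permitted one, so coda /jd/ | onset /pj/.
Syllabification: tut.jajd.pjy.
Classifying each syllable: /tut/ (closed), /jajd/ (closed), /pjy/ (open).
Open syllables: 1.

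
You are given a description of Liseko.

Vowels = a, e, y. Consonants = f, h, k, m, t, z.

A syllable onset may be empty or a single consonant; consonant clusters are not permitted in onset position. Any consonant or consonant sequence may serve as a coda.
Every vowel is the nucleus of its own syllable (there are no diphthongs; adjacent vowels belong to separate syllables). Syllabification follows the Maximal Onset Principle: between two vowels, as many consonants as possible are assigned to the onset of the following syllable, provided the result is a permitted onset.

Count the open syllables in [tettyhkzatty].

Nuclei (vowels): e, y, a, y → 4 syllables.
Between /e/ (V1) and /y/ (V2): /tt/ splits as /t/ + /t/ (/t/ is the longest suffix that is a licit onset).
Between /y/ (V2) and /a/ (V3): /hkz/ splits as /hk/ + /z/ (/z/ is the longest suffix that is a licit onset).
Between /a/ (V3) and /y/ (V4): /tt/ splits as /t/ + /t/ (/t/ is the longest suffix that is a licit onset).
Syllabification: tet.tyhk.zat.ty.
Classifying each syllable: /tet/ (closed), /tyhk/ (closed), /zat/ (closed), /ty/ (open).
Open syllables: 1.

1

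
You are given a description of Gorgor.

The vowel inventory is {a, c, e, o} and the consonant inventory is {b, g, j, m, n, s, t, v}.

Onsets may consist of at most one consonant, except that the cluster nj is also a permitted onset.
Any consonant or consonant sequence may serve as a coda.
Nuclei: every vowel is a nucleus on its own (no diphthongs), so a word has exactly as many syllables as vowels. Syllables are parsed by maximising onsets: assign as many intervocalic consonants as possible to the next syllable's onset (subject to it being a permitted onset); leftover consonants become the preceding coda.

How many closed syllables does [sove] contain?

The vowels are o, e — 2 nuclei, so 2 syllables.
V1 /o/ – V2 /e/: /v/ → onset of the next syllable (single consonants are always licit onsets).
Putting it together: so.ve.
Classifying each syllable: /so/ (open), /ve/ (open).
Closed syllables: 0.

0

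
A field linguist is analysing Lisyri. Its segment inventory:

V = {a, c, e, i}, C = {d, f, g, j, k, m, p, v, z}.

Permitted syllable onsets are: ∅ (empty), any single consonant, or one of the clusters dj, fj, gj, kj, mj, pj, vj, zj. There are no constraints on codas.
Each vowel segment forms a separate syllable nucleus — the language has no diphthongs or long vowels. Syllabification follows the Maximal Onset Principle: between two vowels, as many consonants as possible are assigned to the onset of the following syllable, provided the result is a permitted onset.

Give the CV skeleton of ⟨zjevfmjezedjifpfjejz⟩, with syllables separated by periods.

CCVCC.CCV.CV.CCVCC.CCVCC

The vowels are e, e, e, i, e — 5 nuclei, so 5 syllables.
Between /e/ (V1) and /e/ (V2): /vfmj/ — longest licit onset from the right is /mj/, leaving /vf/ as coda.
Between /e/ (V2) and /e/ (V3): /z/ → onset of the next syllable (single consonants are always licit onsets).
Between /e/ (V3) and /i/ (V4): /dj/ is a licit onset in full, so it all attaches to the next syllable.
Between /i/ (V4) and /e/ (V5): /fpfj/ — longest licit onset from the right is /fj/, leaving /fp/ as coda.
Putting it together: zjevf.mje.ze.djifp.fjejz.
Mapping each syllable to C/V: /zjevf/ → CCVCC, /mje/ → CCV, /ze/ → CV, /djifp/ → CCVCC, /fjejz/ → CCVCC.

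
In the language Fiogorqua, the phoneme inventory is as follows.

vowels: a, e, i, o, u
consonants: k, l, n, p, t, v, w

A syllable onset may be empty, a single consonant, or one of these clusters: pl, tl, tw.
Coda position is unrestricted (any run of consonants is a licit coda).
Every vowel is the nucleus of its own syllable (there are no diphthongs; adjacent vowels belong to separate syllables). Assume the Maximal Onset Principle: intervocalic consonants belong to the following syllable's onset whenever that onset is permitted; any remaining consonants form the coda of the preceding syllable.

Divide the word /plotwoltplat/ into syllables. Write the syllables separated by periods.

plo.twolt.plat

Nuclei (vowels): o, o, a → 3 syllables.
/o…o/ gap (V1→V2): /tw/ — entire cluster is a permitted onset → onset /tw/, coda ∅.
/o…a/ gap (V2→V3): /ltpl/ — longest licit onset from the right is /pl/, leaving /lt/ as coda.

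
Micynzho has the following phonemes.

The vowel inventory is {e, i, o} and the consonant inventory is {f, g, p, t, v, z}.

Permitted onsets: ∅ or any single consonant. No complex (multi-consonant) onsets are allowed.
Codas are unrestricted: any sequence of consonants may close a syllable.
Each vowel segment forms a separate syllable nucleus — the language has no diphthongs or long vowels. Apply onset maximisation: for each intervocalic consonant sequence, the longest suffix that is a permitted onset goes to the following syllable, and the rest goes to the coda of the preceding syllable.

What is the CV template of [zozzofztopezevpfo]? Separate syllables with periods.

Vowels present: o, o, o, e, e, o; each is a nucleus, giving 6 syllables.
Between /o/ (V1) and /o/ (V2): cluster /zz/ — the longest permitted-onset suffix is /z/; onset = /z/, preceding coda = /z/.
Between /o/ (V2) and /o/ (V3): /fzt/ — longest licit onset from the right is /t/, leaving /fz/ as coda.
Between /o/ (V3) and /e/ (V4): just /p/ — single C goes to the following onset.
Between /e/ (V4) and /e/ (V5): just /z/ — single C goes to the following onset.
Between /e/ (V5) and /o/ (V6): cluster /vpf/ — the longest permitted-onset suffix is /f/; onset = /f/, preceding coda = /vp/.
Syllabification: zoz.zofz.to.pe.zevp.fo.
Mapping each syllable to C/V: /zoz/ → CVC, /zofz/ → CVCC, /to/ → CV, /pe/ → CV, /zevp/ → CVCC, /fo/ → CV.

CVC.CVCC.CV.CV.CVCC.CV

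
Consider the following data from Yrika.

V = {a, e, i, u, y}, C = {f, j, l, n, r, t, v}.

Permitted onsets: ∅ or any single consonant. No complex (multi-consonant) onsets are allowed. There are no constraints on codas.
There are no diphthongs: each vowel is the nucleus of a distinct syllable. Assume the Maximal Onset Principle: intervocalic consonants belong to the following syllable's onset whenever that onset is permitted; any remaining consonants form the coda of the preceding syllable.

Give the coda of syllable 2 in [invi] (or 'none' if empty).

none

The vowels are i, i — 2 nuclei, so 2 syllables.
V1 /i/ – V2 /i/: /nv/ — longest licit onset from the right is /v/, leaving /n/ as coda.
So the parse is in.vi.
Syllable 2 is /vi/: onset /v/, nucleus /i/, coda ∅.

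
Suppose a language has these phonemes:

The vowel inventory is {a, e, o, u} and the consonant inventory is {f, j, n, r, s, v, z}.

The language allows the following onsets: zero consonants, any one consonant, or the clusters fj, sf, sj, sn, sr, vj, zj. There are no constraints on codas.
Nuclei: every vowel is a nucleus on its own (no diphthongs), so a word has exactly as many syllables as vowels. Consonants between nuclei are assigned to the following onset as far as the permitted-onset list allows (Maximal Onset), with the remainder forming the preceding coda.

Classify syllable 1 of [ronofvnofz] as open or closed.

The vowels are o, o, o — 3 nuclei, so 3 syllables.
/o…o/ gap (V1→V2): /n/ is a single consonant, so it becomes the next onset.
/o…o/ gap (V2→V3): /fvn/ splits as /fv/ + /n/ (/n/ is the longest suffix that is a licit onset).
So the parse is ro.nofv.nofz.
Syllable 1 is /ro/; it ends in its nucleus with no coda, so it is open.

open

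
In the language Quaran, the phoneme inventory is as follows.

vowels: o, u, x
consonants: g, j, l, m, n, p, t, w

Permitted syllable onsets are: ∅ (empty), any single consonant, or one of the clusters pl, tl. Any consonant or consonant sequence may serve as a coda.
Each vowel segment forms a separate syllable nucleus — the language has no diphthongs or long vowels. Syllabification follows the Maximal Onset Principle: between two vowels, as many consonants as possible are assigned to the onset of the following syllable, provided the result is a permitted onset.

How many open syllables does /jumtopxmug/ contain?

2

Nuclei (vowels): u, o, x, u → 4 syllables.
V1 /u/ – V2 /o/: /mt/; trying suffixes from longest down, /t/ is the first permitted one, so coda /m/ | onset /t/.
V2 /o/ – V3 /x/: /p/ is a single consonant, so it becomes the next onset.
V3 /x/ – V4 /u/: /m/ → onset of the next syllable (single consonants are always licit onsets).
Syllabification: jum.to.px.mug.
Classifying each syllable: /jum/ (closed), /to/ (open), /px/ (open), /mug/ (closed).
Open syllables: 2.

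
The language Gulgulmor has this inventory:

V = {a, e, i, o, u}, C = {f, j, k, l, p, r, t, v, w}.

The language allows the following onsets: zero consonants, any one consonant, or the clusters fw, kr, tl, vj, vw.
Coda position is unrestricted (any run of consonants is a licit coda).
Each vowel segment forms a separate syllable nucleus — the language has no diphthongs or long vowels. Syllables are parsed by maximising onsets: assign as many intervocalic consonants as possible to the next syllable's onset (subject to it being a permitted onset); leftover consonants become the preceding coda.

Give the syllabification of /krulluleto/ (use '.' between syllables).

Vowels present: u, u, e, o; each is a nucleus, giving 4 syllables.
Between /u/ (V1) and /u/ (V2): cluster /ll/ — the longest permitted-onset suffix is /l/; onset = /l/, preceding coda = /l/.
Between /u/ (V2) and /e/ (V3): /l/ → onset of the next syllable (single consonants are always licit onsets).
Between /e/ (V3) and /o/ (V4): /t/ is a single consonant, so it becomes the next onset.

krul.lu.le.to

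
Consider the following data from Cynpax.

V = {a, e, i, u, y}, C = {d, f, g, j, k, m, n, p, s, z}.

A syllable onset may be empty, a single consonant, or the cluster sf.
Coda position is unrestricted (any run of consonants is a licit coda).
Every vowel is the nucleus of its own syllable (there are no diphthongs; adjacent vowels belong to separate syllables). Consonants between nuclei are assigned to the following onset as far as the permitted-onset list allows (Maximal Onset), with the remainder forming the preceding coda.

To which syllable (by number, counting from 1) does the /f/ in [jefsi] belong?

The vowels are e, i — 2 nuclei, so 2 syllables.
/e…i/ gap (V1→V2): /fs/; trying suffixes from longest down, /s/ is the first permitted one, so coda /f/ | onset /s/.
Syllabification: jef.si.
The /f/ is in the coda of syllable 1 (/jef/).

1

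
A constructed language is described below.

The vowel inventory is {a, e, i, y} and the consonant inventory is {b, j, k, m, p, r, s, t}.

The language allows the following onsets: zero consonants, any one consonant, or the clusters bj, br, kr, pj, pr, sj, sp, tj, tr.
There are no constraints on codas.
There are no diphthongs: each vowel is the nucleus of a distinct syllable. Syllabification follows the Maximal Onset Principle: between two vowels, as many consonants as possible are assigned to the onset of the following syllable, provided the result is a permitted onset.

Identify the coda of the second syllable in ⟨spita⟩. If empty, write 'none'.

none

Vowels present: i, a; each is a nucleus, giving 2 syllables.
Between /i/ (V1) and /a/ (V2): /t/ → onset of the next syllable (single consonants are always licit onsets).
Syllabification: spi.ta.
Syllable 2 is /ta/: onset /t/, nucleus /a/, coda ∅.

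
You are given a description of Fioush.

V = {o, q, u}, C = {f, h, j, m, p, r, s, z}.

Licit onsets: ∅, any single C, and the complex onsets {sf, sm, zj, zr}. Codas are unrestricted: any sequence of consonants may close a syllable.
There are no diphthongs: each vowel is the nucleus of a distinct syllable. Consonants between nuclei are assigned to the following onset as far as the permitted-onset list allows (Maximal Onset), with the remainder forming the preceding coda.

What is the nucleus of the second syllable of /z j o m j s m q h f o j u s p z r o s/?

q

The vowels are o, q, o, u, o — 5 nuclei, so 5 syllables.
The second nucleus (vowel 2 from the left) is /q/.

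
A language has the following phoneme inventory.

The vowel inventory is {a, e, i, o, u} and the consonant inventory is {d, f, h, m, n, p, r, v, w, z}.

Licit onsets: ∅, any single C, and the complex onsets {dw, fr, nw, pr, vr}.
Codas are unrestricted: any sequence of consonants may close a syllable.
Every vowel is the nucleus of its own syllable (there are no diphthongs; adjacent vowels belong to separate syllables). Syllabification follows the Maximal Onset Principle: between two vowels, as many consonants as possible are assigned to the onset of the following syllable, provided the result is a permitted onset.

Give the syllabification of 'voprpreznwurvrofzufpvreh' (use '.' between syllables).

The vowels are o, e, u, o, u, e — 6 nuclei, so 6 syllables.
/o…e/ gap (V1→V2): cluster /prpr/ — the longest permitted-onset suffix is /pr/; onset = /pr/, preceding coda = /pr/.
/e…u/ gap (V2→V3): /znw/; trying suffixes from longest down, /nw/ is the first permitted one, so coda /z/ | onset /nw/.
/u…o/ gap (V3→V4): /rvr/ — longest licit onset from the right is /vr/, leaving /r/ as coda.
/o…u/ gap (V4→V5): cluster /fz/ — the longest permitted-onset suffix is /z/; onset = /z/, preceding coda = /f/.
/u…e/ gap (V5→V6): /fpvr/; trying suffixes from longest down, /vr/ is the first permitted one, so coda /fp/ | onset /vr/.

vopr.prez.nwur.vrof.zufp.vreh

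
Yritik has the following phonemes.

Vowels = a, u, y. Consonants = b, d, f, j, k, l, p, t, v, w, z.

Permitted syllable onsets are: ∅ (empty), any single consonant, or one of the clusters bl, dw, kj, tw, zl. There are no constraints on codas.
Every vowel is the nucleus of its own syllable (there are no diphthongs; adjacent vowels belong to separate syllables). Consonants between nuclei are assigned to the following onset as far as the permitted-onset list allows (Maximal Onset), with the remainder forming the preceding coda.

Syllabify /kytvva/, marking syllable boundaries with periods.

The vowels are y, a — 2 nuclei, so 2 syllables.
Between /y/ (V1) and /a/ (V2): /tvv/; trying suffixes from longest down, /v/ is the first permitted one, so coda /tv/ | onset /v/.

kytv.va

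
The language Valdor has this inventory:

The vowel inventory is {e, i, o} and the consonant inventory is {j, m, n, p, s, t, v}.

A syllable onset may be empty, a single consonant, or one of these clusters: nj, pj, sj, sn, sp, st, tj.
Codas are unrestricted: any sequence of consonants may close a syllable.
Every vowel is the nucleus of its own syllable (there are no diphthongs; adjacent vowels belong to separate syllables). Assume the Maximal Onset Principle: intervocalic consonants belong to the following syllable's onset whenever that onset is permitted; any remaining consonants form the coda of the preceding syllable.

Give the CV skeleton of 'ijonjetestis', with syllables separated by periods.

V.CV.CCV.CV.CCVC

The vowels are i, o, e, e, i — 5 nuclei, so 5 syllables.
V1 /i/ – V2 /o/: /j/ is a single consonant, so it becomes the next onset.
V2 /o/ – V3 /e/: /nj/ is a licit onset in full, so it all attaches to the next syllable.
V3 /e/ – V4 /e/: /t/ is a single consonant, so it becomes the next onset.
V4 /e/ – V5 /i/: /st/ is a licit onset in full, so it all attaches to the next syllable.
Syllabification: i.jo.nje.te.stis.
Mapping each syllable to C/V: /i/ → V, /jo/ → CV, /nje/ → CCV, /te/ → CV, /stis/ → CCVC.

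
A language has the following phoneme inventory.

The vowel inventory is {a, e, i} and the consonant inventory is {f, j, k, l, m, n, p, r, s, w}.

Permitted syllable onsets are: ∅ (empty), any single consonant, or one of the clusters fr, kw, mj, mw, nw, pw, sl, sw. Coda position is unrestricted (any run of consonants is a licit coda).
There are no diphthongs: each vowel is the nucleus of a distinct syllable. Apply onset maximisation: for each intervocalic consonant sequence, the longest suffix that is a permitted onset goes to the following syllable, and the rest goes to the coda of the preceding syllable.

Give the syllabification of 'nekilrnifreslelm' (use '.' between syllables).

Vowels present: e, i, i, e, e; each is a nucleus, giving 5 syllables.
Between /e/ (V1) and /i/ (V2): just /k/ — single C goes to the following onset.
Between /i/ (V2) and /i/ (V3): /lrn/ splits as /lr/ + /n/ (/n/ is the longest suffix that is a licit onset).
Between /i/ (V3) and /e/ (V4): /fr/ — entire cluster is a permitted onset → onset /fr/, coda ∅.
Between /e/ (V4) and /e/ (V5): /sl/ is a licit onset in full, so it all attaches to the next syllable.

ne.kilr.ni.fre.slelm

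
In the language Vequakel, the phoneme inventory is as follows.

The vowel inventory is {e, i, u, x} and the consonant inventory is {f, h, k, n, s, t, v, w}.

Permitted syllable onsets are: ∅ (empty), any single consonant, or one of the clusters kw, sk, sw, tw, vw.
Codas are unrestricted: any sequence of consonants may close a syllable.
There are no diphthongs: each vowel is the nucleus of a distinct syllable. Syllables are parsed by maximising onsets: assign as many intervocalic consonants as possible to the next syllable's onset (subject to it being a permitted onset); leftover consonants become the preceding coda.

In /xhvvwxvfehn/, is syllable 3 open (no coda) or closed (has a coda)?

The vowels are x, x, e — 3 nuclei, so 3 syllables.
σ1/σ2 boundary: cluster /hvvw/ — the longest permitted-onset suffix is /vw/; onset = /vw/, preceding coda = /hv/.
σ2/σ3 boundary: /vf/ — longest licit onset from the right is /f/, leaving /v/ as coda.
Putting it together: xhv.vwxv.fehn.
Syllable 3 is /fehn/ with coda /hn/, so it is closed.

closed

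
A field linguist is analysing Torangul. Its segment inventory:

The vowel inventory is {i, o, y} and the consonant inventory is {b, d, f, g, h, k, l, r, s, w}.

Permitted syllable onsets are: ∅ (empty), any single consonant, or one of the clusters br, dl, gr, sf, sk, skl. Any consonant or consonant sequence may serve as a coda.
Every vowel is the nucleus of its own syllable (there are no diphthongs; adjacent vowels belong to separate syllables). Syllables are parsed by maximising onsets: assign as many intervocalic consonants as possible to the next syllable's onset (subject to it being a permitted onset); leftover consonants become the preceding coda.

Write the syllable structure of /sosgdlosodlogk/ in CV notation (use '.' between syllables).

Nuclei (vowels): o, o, o, o → 4 syllables.
/o…o/ gap (V1→V2): cluster /sgdl/ — the longest permitted-onset suffix is /dl/; onset = /dl/, preceding coda = /sg/.
/o…o/ gap (V2→V3): /s/ → onset of the next syllable (single consonants are always licit onsets).
/o…o/ gap (V3→V4): /dl/ is a licit onset in full, so it all attaches to the next syllable.
Putting it together: sosg.dlo.so.dlogk.
Mapping each syllable to C/V: /sosg/ → CVCC, /dlo/ → CCV, /so/ → CV, /dlogk/ → CCVCC.

CVCC.CCV.CV.CCVCC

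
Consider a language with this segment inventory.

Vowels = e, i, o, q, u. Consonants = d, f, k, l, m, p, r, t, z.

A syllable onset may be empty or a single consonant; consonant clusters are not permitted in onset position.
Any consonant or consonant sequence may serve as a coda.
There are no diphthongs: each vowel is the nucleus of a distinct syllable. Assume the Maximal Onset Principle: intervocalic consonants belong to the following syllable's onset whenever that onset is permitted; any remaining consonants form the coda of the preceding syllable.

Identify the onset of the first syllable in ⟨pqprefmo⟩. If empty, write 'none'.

p

Vowels present: q, e, o; each is a nucleus, giving 3 syllables.
Between /q/ (V1) and /e/ (V2): /pr/ splits as /p/ + /r/ (/r/ is the longest suffix that is a licit onset).
Between /e/ (V2) and /o/ (V3): /fm/ — longest licit onset from the right is /m/, leaving /f/ as coda.
Putting it together: pqp.ref.mo.
Syllable 1 is /pqp/: onset /p/, nucleus /q/, coda /p/.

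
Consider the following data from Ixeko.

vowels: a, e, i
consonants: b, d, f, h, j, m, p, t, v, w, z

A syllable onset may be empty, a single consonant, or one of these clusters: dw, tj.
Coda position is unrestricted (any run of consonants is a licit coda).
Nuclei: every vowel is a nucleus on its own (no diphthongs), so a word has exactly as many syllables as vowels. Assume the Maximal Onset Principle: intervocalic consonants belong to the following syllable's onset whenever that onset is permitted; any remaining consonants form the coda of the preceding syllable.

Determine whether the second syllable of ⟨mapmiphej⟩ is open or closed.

Vowels present: a, i, e; each is a nucleus, giving 3 syllables.
/a…i/ gap (V1→V2): /pm/ splits as /p/ + /m/ (/m/ is the longest suffix that is a licit onset).
/i…e/ gap (V2→V3): /ph/; trying suffixes from longest down, /h/ is the first permitted one, so coda /p/ | onset /h/.
So the parse is map.mip.hej.
Syllable 2 is /mip/ with coda /p/, so it is closed.

closed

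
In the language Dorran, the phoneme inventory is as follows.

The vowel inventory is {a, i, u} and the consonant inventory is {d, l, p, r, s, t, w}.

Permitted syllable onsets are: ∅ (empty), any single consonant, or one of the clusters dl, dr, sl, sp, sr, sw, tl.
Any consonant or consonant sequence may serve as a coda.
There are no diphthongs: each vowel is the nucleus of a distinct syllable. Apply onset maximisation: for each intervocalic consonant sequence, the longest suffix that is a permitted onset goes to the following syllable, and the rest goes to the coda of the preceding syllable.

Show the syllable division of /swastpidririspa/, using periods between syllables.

swast.pi.dri.ri.spa

The vowels are a, i, i, i, a — 5 nuclei, so 5 syllables.
Between /a/ (V1) and /i/ (V2): /stp/; trying suffixes from longest down, /p/ is the first permitted one, so coda /st/ | onset /p/.
Between /i/ (V2) and /i/ (V3): cluster /dr/ — /dr/ is itself a permitted onset, so the whole cluster goes right; preceding coda = ∅.
Between /i/ (V3) and /i/ (V4): /r/ → onset of the next syllable (single consonants are always licit onsets).
Between /i/ (V4) and /a/ (V5): /sp/ is a licit onset in full, so it all attaches to the next syllable.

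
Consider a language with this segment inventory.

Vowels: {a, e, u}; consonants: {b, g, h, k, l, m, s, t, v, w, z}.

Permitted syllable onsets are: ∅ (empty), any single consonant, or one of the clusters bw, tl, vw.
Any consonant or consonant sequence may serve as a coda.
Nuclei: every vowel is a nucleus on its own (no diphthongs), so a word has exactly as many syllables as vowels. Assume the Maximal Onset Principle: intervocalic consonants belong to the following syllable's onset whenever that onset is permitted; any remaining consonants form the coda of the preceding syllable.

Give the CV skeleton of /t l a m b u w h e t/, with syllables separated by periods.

CCVC.CVC.CVC

Nuclei (vowels): a, u, e → 3 syllables.
σ1/σ2 boundary: /mb/ splits as /m/ + /b/ (/b/ is the longest suffix that is a licit onset).
σ2/σ3 boundary: /wh/; trying suffixes from longest down, /h/ is the first permitted one, so coda /w/ | onset /h/.
Syllabification: tlam.buw.het.
Mapping each syllable to C/V: /tlam/ → CCVC, /buw/ → CVC, /het/ → CVC.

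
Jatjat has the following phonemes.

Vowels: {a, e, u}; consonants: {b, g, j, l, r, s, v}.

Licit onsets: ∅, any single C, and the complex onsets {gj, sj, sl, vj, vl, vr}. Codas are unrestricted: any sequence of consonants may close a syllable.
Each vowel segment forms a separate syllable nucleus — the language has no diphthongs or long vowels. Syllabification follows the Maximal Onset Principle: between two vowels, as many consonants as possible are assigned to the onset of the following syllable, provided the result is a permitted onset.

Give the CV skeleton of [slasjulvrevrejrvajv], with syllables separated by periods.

CCV.CCVC.CCV.CCVCC.CVCC

Nuclei (vowels): a, u, e, e, a → 5 syllables.
Between /a/ (V1) and /u/ (V2): /sj/ is a licit onset in full, so it all attaches to the next syllable.
Between /u/ (V2) and /e/ (V3): /lvr/ — longest licit onset from the right is /vr/, leaving /l/ as coda.
Between /e/ (V3) and /e/ (V4): cluster /vr/ — /vr/ is itself a permitted onset, so the whole cluster goes right; preceding coda = ∅.
Between /e/ (V4) and /a/ (V5): /jrv/; trying suffixes from longest down, /v/ is the first permitted one, so coda /jr/ | onset /v/.
Syllabification: sla.sjul.vre.vrejr.vajv.
Mapping each syllable to C/V: /sla/ → CCV, /sjul/ → CCVC, /vre/ → CCV, /vrejr/ → CCVCC, /vajv/ → CVCC.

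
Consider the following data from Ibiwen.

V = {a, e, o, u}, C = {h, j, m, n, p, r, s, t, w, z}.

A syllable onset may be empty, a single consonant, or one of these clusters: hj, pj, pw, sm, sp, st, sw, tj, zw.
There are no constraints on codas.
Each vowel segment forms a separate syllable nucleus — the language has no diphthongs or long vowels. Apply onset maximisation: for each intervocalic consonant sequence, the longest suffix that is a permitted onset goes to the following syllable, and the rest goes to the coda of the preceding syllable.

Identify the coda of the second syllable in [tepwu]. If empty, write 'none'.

Vowels present: e, u; each is a nucleus, giving 2 syllables.
/e…u/ gap (V1→V2): cluster /pw/ — /pw/ is itself a permitted onset, so the whole cluster goes right; preceding coda = ∅.
So the parse is te.pwu.
Syllable 2 is /pwu/: onset /pw/, nucleus /u/, coda ∅.

none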